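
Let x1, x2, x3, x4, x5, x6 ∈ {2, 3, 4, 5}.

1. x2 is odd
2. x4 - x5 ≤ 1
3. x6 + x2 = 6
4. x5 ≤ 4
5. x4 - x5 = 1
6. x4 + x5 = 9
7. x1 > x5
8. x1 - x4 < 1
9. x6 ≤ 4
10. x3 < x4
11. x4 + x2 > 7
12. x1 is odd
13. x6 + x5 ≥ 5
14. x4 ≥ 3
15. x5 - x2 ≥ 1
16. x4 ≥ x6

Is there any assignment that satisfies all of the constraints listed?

Take x1 = 5, x2 = 3, x3 = 3, x4 = 5, x5 = 4, x6 = 3. Then constraint 2: x4 - x5 = 1; constraint 3: x6 + x2 = 6; constraint 5: x4 - x5 = 1, and every other listed constraint is also met.

Satisfiable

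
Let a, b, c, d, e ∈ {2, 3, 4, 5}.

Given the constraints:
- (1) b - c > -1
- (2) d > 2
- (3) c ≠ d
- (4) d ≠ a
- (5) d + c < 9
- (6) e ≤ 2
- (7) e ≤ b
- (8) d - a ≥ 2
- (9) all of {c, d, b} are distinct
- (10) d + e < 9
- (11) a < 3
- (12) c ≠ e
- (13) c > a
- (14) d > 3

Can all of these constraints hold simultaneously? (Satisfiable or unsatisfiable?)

Satisfiable

Try a = 2, b = 5, c = 3, d = 4, e = 2.
Check constraint 1: b - c = 2; constraint 5: d + c = 7. The remaining constraints are straightforward to verify.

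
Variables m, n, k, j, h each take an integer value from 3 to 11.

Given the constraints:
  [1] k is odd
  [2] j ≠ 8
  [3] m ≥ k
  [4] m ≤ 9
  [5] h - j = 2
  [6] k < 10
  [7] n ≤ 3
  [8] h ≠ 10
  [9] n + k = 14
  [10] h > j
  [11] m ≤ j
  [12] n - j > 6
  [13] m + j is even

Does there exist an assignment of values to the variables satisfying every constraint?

Unsatisfiable

From constraint 7: n ≤ 3. From constraints 3 and 4: k ≤ m ≤ 9. Hence n + k ≤ 12. But constraint 9 requires n + k = 14, and 14 > 12. Contradiction.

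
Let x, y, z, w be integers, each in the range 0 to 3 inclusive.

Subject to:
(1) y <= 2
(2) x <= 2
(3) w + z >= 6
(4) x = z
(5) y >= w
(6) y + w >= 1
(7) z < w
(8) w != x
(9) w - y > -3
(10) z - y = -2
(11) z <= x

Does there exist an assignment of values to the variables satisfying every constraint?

From constraints 1 and 5: w ≤ y ≤ 2. From constraints 2 and 11: z ≤ x ≤ 2. Hence w + z ≤ 4. But constraint 3 requires w + z ≥ 6, and 6 > 4. Contradiction.

Unsatisfiable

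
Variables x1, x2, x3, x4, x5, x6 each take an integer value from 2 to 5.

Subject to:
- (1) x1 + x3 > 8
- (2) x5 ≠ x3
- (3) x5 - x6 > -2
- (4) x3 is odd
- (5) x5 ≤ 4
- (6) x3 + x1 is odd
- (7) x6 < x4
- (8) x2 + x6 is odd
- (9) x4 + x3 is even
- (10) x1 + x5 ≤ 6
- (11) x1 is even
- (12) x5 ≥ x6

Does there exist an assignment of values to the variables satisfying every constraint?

Satisfiable

The assignment x1 = 4, x2 = 5, x3 = 5, x4 = 5, x5 = 2, x6 = 2 works:
  constraint 1 holds since x1 + x3 = 9.
  constraint 3 holds since x5 - x6 = 0.
  constraint 10 holds since x1 + x5 = 6.
The rest check out directly.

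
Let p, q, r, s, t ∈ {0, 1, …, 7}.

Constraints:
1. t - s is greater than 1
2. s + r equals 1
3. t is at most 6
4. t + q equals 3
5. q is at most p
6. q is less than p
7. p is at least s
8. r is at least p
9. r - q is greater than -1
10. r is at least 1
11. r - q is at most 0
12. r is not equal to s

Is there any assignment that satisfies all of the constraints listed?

Constraints 6, 8, and 11 give p ≤ r, r ≤ q, q < p. Chaining: p ≤ r ≤ q < p, which forces p < p — impossible.

Unsatisfiable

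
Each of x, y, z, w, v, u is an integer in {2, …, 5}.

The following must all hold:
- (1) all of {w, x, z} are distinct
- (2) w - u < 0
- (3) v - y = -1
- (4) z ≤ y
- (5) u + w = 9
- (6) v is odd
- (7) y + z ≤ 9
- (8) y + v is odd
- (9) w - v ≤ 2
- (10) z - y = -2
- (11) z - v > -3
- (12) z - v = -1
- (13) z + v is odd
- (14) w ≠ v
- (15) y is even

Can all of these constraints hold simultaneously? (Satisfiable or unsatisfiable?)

Satisfiable

Setting (x, y, z, w, v, u) = (5, 4, 2, 4, 3, 5) satisfies everything: constraint 2: w - u = -1; constraint 3: v - y = -1; constraint 5: u + w = 9, and the others follow.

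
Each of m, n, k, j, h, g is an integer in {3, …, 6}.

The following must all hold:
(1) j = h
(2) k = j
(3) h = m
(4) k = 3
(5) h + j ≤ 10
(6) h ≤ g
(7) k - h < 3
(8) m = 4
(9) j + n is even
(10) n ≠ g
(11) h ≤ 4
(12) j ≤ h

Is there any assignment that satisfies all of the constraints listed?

Constraint 4 fixes k = 3 and constraint 8 fixes m = 4. Constraints 1, 2, and 3 give k = j = h = m, so k = m. But 3 ≠ 4 — contradiction.

Unsatisfiable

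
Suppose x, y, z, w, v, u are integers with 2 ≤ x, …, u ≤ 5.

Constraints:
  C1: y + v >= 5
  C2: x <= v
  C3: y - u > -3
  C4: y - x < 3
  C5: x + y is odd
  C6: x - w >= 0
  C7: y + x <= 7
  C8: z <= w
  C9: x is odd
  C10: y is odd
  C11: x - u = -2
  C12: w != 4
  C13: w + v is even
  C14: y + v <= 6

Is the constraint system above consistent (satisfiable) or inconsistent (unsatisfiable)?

Unsatisfiable

Constraint 9 makes x odd and constraint 10 makes y odd, so x + y must be even. Constraint 5 says x + y is odd — contradiction.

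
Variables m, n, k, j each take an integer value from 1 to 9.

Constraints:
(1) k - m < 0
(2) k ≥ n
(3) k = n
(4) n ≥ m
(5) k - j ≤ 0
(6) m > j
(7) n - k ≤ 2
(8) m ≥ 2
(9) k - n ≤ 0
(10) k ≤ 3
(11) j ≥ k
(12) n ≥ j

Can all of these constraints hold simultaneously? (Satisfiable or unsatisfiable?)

Unsatisfiable

Constraints 2, 4, 5, and 6 give k ≤ j, j < m, m ≤ n, n ≤ k. Chaining: k ≤ j < m ≤ n ≤ k, which forces k < k — impossible.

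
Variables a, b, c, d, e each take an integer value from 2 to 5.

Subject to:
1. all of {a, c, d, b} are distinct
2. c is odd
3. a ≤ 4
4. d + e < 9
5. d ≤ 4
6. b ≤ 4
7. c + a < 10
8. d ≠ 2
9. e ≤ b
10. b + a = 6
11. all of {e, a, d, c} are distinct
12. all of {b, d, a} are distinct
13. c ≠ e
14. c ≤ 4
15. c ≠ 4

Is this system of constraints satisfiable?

Constraints 3, 5, 6, and 14 confine each of a, c, d, b to the 3 values {2, …, 4} (the domain already gives each ≥ 2).
Constraint 1 requires all 4 of them to be distinct, but only 3 values are available — impossible by the pigeonhole principle.

Unsatisfiable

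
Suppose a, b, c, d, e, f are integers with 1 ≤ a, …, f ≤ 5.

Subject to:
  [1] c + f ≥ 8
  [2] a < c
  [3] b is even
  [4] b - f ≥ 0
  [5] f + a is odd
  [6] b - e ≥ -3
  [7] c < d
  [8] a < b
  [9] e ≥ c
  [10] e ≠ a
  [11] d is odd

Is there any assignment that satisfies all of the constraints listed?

Satisfiable

One satisfying assignment is a = 3, b = 4, c = 4, d = 5, e = 5, f = 4.
For the less obvious constraints — constraint 1: c + f = 8; constraint 4: b - f = 0 — and the others hold by inspection.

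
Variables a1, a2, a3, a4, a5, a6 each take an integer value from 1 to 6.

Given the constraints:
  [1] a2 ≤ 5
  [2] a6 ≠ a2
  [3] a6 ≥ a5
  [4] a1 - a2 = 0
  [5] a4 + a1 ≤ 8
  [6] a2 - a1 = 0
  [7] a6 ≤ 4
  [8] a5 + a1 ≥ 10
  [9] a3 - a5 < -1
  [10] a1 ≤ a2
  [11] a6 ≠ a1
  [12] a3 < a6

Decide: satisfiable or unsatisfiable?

Unsatisfiable

From constraints 3 and 7: a5 ≤ a6 ≤ 4. From constraints 1 and 10: a1 ≤ a2 ≤ 5. Hence a5 + a1 ≤ 9. But constraint 8 requires a5 + a1 ≥ 10, and 10 > 9. Contradiction.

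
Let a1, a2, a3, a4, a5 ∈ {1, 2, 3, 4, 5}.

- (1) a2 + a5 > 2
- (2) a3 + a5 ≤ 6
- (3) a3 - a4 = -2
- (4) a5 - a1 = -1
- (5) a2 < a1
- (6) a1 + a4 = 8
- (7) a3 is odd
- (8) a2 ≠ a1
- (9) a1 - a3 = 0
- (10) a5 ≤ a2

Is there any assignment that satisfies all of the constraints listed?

Satisfiable

Setting (a1, a2, a3, a4, a5) = (3, 2, 3, 5, 2) satisfies everything: constraint 1: a2 + a5 = 4; constraint 2: a3 + a5 = 5; constraint 3: a3 - a4 = -2, and the others follow.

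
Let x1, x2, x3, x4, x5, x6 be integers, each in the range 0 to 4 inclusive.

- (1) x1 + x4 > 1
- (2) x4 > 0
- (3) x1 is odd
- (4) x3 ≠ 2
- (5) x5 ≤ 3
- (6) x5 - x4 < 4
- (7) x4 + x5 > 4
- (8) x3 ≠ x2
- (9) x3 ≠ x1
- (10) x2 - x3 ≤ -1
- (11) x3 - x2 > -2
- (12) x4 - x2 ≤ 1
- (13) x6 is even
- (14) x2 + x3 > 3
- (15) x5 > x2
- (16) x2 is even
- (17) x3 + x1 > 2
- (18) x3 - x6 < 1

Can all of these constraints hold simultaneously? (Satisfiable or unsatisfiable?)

One satisfying assignment is x1 = 1, x2 = 2, x3 = 3, x4 = 2, x5 = 3, x6 = 4.
For the less obvious constraints — constraint 1: x1 + x4 = 3; constraint 6: x5 - x4 = 1 — and the others hold by inspection.

Satisfiable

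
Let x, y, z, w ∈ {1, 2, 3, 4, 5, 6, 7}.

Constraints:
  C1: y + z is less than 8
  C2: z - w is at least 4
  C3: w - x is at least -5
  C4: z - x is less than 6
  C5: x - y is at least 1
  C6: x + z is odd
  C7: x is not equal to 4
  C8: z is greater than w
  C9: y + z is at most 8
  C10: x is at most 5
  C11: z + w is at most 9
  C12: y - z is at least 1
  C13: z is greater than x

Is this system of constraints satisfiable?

Constraints 2, 3, 5, and 12 give z − w ≥ 4, w − x ≥ -5, x − y ≥ 1, y − z ≥ 1.
Adding all 4 inequalities: the left sides telescope to 0, and the right sides sum to 4 + (-5) + 1 + 1 = 1. So 0 ≥ 1, which is false.

Unsatisfiable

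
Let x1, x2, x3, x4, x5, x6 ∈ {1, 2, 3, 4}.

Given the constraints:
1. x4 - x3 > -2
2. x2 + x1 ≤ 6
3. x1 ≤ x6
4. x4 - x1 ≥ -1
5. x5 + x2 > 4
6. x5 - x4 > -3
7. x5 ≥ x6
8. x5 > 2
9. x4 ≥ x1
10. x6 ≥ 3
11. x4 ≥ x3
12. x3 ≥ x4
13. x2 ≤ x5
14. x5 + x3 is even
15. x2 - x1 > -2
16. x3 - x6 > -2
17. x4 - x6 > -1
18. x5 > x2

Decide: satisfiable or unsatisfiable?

Satisfiable

Setting (x1, x2, x3, x4, x5, x6) = (2, 3, 4, 4, 4, 4) satisfies everything: constraint 1: x4 - x3 = 0; constraint 2: x2 + x1 = 5; constraint 4: x4 - x1 = 2, and the others follow.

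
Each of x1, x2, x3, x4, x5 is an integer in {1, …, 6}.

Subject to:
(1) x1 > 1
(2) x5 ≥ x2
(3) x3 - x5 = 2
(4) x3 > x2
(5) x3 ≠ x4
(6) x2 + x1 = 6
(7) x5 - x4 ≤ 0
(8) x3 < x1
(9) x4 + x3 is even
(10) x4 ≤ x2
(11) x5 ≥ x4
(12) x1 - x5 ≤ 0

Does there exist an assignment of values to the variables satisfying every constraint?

Constraints 4, 7, 8, 10, and 12 give x3 < x1, x1 ≤ x5, x5 ≤ x4, x4 ≤ x2, x2 < x3. Chaining: x3 < x1 ≤ x5 ≤ x4 ≤ x2 < x3, which forces x3 < x3 — impossible.

Unsatisfiable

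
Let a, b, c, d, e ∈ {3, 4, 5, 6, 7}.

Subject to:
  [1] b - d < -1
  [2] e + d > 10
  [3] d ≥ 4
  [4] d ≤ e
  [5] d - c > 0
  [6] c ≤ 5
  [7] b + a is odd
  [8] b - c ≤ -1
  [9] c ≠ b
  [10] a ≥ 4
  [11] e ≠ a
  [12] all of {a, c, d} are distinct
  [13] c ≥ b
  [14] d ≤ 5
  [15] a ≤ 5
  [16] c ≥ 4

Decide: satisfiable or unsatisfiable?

Unsatisfiable

Constraints 3, 6, 10, 14, 15, and 16 confine each of a, c, d to the 2 values {4, 5}.
Constraint 12 requires all 3 of them to be distinct, but only 2 values are available — impossible by the pigeonhole principle.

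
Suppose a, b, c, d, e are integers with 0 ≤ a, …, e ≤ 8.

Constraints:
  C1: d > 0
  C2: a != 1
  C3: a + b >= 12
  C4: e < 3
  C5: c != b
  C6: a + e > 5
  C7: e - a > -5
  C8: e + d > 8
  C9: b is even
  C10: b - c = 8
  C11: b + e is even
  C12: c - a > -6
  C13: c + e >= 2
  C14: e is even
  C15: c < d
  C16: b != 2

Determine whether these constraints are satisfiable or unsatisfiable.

The assignment a = 4, b = 8, c = 0, d = 8, e = 2 works:
  constraint 3 holds since a + b = 12.
  constraint 6 holds since a + e = 6.
  constraint 7 holds since e - a = -2.
The rest check out directly.

Satisfiable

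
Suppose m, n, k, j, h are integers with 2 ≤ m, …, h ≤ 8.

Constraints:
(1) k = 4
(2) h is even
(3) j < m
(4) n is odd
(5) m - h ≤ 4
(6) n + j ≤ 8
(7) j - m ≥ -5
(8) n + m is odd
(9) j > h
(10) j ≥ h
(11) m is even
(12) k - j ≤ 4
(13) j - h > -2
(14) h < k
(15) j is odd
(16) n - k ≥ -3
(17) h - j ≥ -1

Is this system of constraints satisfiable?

Try m = 6, n = 3, k = 4, j = 3, h = 2.
Check constraint 5: m - h = 4; constraint 6: n + j = 6; constraint 7: j - m = -3. The remaining constraints are straightforward to verify.

Satisfiable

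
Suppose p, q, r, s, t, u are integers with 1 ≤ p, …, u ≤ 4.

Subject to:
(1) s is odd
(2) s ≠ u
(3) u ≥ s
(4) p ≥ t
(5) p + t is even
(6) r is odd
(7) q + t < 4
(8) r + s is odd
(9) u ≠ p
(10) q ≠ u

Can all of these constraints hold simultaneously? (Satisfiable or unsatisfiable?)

Constraint 6 makes r odd and constraint 1 makes s odd, so r + s must be even. Constraint 8 says r + s is odd — contradiction.

Unsatisfiable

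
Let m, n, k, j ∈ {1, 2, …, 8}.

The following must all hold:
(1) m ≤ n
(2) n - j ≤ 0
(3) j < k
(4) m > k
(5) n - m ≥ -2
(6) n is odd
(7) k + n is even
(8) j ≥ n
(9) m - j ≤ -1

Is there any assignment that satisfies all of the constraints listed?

Unsatisfiable

Constraints 1, 2, 3, and 4 give k < m, m ≤ n, n ≤ j, j < k. Chaining: k < m ≤ n ≤ j < k, which forces k < k — impossible.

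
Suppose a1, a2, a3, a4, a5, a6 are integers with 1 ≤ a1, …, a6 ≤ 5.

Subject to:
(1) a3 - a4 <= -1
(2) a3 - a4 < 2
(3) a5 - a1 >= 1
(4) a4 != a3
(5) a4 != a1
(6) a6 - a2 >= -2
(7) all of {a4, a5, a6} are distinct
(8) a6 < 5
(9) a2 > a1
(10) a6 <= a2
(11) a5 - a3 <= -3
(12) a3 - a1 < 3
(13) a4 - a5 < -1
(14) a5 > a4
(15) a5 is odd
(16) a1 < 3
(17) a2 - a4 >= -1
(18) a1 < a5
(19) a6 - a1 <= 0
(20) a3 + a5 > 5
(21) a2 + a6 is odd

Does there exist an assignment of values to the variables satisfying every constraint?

Unsatisfiable

Constraints 1, 3, 6, 11, 17, and 19 give a3 − a5 ≥ 3, a5 − a1 ≥ 1, a1 − a6 ≥ 0, a6 − a2 ≥ -2, a2 − a4 ≥ -1, a4 − a3 ≥ 1.
Adding all 6 inequalities: the left sides telescope to 0, and the right sides sum to 3 + 1 + 0 + (-2) + (-1) + 1 = 2. So 0 ≥ 2, which is false.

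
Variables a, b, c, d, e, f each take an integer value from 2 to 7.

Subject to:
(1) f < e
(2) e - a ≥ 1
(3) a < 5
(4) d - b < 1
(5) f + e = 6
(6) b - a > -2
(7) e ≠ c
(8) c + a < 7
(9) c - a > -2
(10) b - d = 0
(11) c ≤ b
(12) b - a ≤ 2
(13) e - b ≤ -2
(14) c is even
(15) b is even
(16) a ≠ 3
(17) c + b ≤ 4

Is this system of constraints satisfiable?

Constraints 2, 12, and 13 give b − e ≥ 2, e − a ≥ 1, a − b ≥ -2.
Adding all 3 inequalities: the left sides telescope to 0, and the right sides sum to 2 + 1 + (-2) = 1. So 0 ≥ 1, which is false.

Unsatisfiable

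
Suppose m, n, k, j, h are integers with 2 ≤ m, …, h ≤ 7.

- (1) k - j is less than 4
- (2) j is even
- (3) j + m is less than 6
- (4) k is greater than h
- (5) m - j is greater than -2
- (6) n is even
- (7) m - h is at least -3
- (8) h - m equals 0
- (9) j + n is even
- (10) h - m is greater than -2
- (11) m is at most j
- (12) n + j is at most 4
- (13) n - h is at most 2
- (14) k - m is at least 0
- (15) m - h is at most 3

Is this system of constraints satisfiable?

Satisfiable

Take m = 2, n = 2, k = 4, j = 2, h = 2. Then constraint 1: k - j = 2; constraint 3: j + m = 4; constraint 5: m - j = 0, and every other listed constraint is also met.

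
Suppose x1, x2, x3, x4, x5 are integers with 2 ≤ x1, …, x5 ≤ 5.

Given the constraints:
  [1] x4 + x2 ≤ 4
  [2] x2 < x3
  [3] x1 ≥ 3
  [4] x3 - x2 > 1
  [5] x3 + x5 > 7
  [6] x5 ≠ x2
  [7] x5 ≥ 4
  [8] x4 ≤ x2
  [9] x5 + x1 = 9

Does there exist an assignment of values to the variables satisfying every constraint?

Satisfiable

One satisfying assignment is x1 = 4, x2 = 2, x3 = 5, x4 = 2, x5 = 5.
For the less obvious constraints — constraint 1: x4 + x2 = 4; constraint 4: x3 - x2 = 3 — and the others hold by inspection.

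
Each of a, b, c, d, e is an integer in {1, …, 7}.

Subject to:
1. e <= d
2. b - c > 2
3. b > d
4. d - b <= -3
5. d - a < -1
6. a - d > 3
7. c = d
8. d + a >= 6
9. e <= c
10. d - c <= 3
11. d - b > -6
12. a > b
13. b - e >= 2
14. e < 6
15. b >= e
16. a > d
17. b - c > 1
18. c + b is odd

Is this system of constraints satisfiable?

Satisfiable

One satisfying assignment is a = 6, b = 5, c = 2, d = 2, e = 1.
For the less obvious constraints — constraint 2: b - c = 3; constraint 4: d - b = -3; constraint 5: d - a = -4 — and the others hold by inspection.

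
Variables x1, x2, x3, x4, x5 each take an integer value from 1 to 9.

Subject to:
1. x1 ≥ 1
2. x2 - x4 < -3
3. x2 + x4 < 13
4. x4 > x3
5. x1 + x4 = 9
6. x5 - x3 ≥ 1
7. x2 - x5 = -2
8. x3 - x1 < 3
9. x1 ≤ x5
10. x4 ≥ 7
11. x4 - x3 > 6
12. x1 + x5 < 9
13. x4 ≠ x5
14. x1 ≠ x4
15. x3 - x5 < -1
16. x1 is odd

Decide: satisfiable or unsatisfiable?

Setting (x1, x2, x3, x4, x5) = (1, 3, 1, 8, 5) satisfies everything: constraint 2: x2 - x4 = -5; constraint 3: x2 + x4 = 11, and the others follow.

Satisfiable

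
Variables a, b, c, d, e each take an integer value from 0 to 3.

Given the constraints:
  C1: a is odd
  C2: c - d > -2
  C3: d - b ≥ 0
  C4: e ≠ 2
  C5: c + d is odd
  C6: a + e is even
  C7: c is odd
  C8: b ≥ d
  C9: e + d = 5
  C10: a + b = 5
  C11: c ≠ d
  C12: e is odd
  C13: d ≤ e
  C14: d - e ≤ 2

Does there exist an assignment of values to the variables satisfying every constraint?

Satisfiable

Try a = 3, b = 2, c = 1, d = 2, e = 3.
Check constraint 2: c - d = -1; constraint 3: d - b = 0. The remaining constraints are straightforward to verify.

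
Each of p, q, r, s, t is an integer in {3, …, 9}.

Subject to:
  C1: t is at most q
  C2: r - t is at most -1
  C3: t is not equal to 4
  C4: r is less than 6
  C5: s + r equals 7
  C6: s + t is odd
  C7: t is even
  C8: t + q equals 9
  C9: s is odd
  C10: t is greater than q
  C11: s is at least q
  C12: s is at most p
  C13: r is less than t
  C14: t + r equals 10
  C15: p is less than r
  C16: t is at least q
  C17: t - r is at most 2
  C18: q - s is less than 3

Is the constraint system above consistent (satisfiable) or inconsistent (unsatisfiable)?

Unsatisfiable

Constraints 1, 2, 11, 12, and 15 give p < r, r < t, t ≤ q, q ≤ s, s ≤ p. Chaining: p < r < t ≤ q ≤ s ≤ p, which forces p < p — impossible.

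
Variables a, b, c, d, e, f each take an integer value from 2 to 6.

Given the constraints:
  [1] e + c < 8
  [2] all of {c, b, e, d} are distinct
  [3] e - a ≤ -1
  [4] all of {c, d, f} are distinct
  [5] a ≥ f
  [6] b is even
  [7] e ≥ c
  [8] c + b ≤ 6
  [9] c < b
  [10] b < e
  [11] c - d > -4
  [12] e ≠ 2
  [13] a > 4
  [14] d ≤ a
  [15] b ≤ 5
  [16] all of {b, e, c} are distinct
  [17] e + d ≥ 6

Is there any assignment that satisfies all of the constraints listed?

Satisfiable

Take a = 6, b = 4, c = 2, d = 3, e = 5, f = 6. Then constraint 1: e + c = 7; constraint 3: e - a = -1; constraint 8: c + b = 6, and every other listed constraint is also met.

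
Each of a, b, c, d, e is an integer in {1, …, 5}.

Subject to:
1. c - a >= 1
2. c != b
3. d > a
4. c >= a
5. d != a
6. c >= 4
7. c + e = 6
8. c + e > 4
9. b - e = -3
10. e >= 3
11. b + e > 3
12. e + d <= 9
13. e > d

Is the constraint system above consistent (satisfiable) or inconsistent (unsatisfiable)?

From constraint 6: c ≥ 4. From constraint 10: e ≥ 3. Hence c + e ≥ 7. But constraint 7 requires c + e = 6, and 6 < 7. Contradiction.

Unsatisfiable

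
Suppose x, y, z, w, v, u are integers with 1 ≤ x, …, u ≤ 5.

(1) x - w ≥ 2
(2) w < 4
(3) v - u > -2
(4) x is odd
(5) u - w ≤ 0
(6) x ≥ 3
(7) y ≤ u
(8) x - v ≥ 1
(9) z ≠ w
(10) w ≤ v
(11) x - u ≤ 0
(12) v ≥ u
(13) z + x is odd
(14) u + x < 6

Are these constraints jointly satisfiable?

Constraints 1, 5, and 11 give w − u ≥ 0, u − x ≥ 0, x − w ≥ 2.
Adding all 3 inequalities: the left sides telescope to 0, and the right sides sum to 0 + 0 + 2 = 2. So 0 ≥ 2, which is false.

Unsatisfiable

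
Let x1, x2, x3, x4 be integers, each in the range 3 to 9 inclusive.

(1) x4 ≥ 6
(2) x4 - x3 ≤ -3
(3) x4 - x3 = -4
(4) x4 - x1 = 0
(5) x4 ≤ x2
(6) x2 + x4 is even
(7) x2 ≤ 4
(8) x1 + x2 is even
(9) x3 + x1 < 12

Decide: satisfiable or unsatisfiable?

From constraints 1 and 5: x2 ≥ x4 and x4 ≥ 6, so x2 ≥ 6. From constraint 7: x2 ≤ 4. But 4 < 6, so no value of x2 works.

Unsatisfiable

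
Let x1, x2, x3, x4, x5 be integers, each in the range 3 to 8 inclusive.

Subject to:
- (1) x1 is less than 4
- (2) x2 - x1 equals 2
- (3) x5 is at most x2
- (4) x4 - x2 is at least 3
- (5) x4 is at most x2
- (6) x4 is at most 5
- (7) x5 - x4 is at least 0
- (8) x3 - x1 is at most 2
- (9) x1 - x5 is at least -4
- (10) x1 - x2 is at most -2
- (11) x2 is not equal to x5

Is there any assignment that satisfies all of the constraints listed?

Unsatisfiable

Constraints 4, 7, 9, and 10 give x4 − x2 ≥ 3, x2 − x1 ≥ 2, x1 − x5 ≥ -4, x5 − x4 ≥ 0.
Adding all 4 inequalities: the left sides telescope to 0, and the right sides sum to 3 + 2 + (-4) + 0 = 1. So 0 ≥ 1, which is false.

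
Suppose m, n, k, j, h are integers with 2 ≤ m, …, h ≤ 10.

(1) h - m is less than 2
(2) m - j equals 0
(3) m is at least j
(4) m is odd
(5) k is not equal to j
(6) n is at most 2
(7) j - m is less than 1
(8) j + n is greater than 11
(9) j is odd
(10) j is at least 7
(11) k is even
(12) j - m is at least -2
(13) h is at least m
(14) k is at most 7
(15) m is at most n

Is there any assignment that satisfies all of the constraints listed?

From constraints 3 and 10: m ≥ j and j ≥ 7, so m ≥ 7. From constraints 6 and 15: m ≤ n and n ≤ 2, so m ≤ 2. But 2 < 7, so no value of m works.

Unsatisfiable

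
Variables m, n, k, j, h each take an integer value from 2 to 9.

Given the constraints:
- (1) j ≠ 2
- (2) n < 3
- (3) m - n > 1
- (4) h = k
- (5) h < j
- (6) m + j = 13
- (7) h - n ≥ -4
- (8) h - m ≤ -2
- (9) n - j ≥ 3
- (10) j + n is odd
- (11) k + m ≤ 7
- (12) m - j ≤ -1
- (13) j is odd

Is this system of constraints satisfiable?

Unsatisfiable

Constraints 7, 8, 9, and 12 give m − h ≥ 2, h − n ≥ -4, n − j ≥ 3, j − m ≥ 1.
Adding all 4 inequalities: the left sides telescope to 0, and the right sides sum to 2 + (-4) + 3 + 1 = 2. So 0 ≥ 2, which is false.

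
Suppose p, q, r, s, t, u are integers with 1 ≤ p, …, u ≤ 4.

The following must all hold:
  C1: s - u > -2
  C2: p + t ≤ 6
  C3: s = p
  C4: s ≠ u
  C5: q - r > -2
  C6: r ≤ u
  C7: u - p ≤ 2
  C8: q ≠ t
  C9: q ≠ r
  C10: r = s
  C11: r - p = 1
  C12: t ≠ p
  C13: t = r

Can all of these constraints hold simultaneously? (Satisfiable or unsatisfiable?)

Unsatisfiable

From constraints 3, 10, and 13, t = r = s = p, so t = p. But constraint 12 says t ≠ p. Contradiction.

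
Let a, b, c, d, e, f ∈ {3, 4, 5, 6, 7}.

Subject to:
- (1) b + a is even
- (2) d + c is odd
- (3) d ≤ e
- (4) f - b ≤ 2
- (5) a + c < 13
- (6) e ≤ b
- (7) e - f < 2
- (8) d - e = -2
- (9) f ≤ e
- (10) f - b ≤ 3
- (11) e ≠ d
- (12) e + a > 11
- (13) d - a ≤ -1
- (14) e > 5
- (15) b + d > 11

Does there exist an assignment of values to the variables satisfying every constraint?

Satisfiable

Take a = 7, b = 7, c = 4, d = 5, e = 7, f = 7. Then constraint 4: f - b = 0; constraint 5: a + c = 11; constraint 7: e - f = 0, and every other listed constraint is also met.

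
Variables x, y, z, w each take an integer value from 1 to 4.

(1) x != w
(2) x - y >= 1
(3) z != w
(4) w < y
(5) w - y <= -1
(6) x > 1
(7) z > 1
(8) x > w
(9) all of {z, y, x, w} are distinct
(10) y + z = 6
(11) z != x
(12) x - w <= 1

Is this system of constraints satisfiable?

Constraints 2, 5, and 12 give w − x ≥ -1, x − y ≥ 1, y − w ≥ 1.
Adding all 3 inequalities: the left sides telescope to 0, and the right sides sum to (-1) + 1 + 1 = 1. So 0 ≥ 1, which is false.

Unsatisfiable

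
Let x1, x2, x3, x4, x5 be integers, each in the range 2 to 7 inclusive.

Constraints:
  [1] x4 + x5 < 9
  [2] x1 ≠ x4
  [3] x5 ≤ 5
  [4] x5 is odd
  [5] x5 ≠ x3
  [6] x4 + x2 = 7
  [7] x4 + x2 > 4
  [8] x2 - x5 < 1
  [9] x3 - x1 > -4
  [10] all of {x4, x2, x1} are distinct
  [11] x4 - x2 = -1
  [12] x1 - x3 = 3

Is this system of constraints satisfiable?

Take x1 = 6, x2 = 4, x3 = 3, x4 = 3, x5 = 5. Then constraint 1: x4 + x5 = 8; constraint 6: x4 + x2 = 7, and every other listed constraint is also met.

Satisfiable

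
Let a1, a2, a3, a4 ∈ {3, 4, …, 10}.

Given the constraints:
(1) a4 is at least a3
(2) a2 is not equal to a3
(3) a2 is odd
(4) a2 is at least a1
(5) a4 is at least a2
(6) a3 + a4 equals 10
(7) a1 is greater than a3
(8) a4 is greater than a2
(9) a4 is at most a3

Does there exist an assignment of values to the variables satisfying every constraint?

Unsatisfiable

Constraints 4, 5, 7, and 9 give a3 < a1, a1 ≤ a2, a2 ≤ a4, a4 ≤ a3. Chaining: a3 < a1 ≤ a2 ≤ a4 ≤ a3, which forces a3 < a3 — impossible.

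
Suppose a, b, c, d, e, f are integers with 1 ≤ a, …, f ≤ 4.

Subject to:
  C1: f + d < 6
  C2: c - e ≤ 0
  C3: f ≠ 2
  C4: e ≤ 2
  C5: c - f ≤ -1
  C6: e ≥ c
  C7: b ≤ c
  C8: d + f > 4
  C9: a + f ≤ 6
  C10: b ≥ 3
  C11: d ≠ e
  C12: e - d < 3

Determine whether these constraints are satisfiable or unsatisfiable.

Unsatisfiable

From constraints 7 and 10: c ≥ b and b ≥ 3, so c ≥ 3. From constraints 4 and 6: c ≤ e and e ≤ 2, so c ≤ 2. But 2 < 3, so no value of c works.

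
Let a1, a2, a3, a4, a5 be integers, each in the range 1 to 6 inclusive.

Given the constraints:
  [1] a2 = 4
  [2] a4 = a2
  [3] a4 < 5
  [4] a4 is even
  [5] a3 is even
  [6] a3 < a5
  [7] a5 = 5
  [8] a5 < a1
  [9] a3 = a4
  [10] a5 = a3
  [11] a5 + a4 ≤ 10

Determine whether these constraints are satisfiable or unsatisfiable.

Constraint 7 fixes a5 = 5 and constraint 1 fixes a2 = 4. Constraints 2, 9, and 10 give a5 = a3 = a4 = a2, so a5 = a2. But 5 ≠ 4 — contradiction.

Unsatisfiable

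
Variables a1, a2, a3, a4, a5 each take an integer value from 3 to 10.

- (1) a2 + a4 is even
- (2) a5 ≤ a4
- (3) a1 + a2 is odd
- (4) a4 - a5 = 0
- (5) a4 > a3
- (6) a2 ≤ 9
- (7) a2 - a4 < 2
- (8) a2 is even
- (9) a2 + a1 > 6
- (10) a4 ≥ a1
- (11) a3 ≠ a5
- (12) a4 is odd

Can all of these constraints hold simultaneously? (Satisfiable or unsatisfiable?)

Constraint 8 makes a2 even and constraint 12 makes a4 odd, so a2 + a4 must be odd. Constraint 1 says a2 + a4 is even — contradiction.

Unsatisfiable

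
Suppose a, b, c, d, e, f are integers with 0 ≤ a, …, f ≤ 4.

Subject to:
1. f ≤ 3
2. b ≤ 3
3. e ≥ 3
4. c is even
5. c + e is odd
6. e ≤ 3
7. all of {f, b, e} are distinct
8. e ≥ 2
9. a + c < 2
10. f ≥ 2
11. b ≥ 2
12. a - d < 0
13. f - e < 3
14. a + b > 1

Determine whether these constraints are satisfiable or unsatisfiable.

Unsatisfiable

Constraints 1, 2, 6, 8, 10, and 11 confine each of f, b, e to the 2 values {2, 3}.
Constraint 7 requires all 3 of them to be distinct, but only 2 values are available — impossible by the pigeonhole principle.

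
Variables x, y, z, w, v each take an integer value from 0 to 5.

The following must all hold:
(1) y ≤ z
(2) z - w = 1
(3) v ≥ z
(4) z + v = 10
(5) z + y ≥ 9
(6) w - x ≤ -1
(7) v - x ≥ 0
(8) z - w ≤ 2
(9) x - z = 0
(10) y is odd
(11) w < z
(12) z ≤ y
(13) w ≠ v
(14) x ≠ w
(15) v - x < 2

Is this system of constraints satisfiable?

The assignment x = 5, y = 5, z = 5, w = 4, v = 5 works:
  constraint 2 holds since z - w = 1.
  constraint 4 holds since z + v = 10.
  constraint 5 holds since z + y = 10.
The rest check out directly.

Satisfiable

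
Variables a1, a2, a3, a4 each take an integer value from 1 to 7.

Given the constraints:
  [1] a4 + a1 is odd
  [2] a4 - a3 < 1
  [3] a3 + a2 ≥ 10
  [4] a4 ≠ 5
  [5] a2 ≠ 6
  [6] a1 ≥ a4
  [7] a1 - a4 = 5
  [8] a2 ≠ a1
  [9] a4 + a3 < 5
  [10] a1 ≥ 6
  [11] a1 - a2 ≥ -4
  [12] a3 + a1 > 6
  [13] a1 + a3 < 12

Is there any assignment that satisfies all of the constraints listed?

Take a1 = 6, a2 = 7, a3 = 3, a4 = 1. Then constraint 2: a4 - a3 = -2; constraint 3: a3 + a2 = 10; constraint 7: a1 - a4 = 5, and every other listed constraint is also met.

Satisfiable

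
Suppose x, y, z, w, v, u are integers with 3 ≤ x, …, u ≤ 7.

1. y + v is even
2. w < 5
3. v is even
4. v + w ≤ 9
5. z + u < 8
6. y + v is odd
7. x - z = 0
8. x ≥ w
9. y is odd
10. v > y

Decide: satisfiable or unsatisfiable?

Unsatisfiable

Constraint 9 makes y odd and constraint 3 makes v even, so y + v must be odd. Constraint 1 says y + v is even — contradiction.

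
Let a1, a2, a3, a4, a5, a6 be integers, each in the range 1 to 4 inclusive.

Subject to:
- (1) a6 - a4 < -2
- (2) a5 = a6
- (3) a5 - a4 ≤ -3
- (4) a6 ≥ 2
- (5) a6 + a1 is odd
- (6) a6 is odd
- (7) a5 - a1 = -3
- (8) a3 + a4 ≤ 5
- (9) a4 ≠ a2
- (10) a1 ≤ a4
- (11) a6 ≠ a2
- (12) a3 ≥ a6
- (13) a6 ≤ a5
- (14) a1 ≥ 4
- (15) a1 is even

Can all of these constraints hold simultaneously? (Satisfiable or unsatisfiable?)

Unsatisfiable

From constraints 4 and 12: a3 ≥ a6 ≥ 2. From constraints 10 and 14: a4 ≥ a1 ≥ 4. Hence a3 + a4 ≥ 6. But constraint 8 requires a3 + a4 ≤ 5, and 5 < 6. Contradiction.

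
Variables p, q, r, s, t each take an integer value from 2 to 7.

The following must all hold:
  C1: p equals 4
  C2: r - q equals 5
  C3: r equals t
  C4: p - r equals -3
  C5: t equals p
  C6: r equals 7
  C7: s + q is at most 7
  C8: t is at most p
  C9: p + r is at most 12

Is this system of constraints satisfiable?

Unsatisfiable

Constraint 6 fixes r = 7 and constraint 1 fixes p = 4. Constraints 3 and 5 give r = t = p, so r = p. But 7 ≠ 4 — contradiction.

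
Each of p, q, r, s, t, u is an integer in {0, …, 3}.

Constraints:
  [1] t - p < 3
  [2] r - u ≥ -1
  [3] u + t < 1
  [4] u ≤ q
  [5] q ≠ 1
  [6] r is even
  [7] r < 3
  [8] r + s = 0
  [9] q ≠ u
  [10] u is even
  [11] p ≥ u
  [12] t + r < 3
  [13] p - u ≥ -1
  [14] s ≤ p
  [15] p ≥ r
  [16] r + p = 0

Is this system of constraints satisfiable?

Satisfiable

The assignment p = 0, q = 3, r = 0, s = 0, t = 0, u = 0 works:
  constraint 1 holds since t - p = 0.
  constraint 2 holds since r - u = 0.
The rest check out directly.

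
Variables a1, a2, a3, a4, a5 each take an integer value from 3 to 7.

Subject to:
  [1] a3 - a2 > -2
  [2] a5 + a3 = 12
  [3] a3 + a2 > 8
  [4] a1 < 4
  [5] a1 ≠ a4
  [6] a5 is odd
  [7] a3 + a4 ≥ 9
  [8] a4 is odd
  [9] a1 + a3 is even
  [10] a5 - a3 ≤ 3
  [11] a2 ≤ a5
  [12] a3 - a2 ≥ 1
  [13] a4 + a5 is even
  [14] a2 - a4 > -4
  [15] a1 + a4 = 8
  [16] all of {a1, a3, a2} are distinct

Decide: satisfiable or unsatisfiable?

Satisfiable

Setting (a1, a2, a3, a4, a5) = (3, 4, 5, 5, 7) satisfies everything: constraint 1: a3 - a2 = 1; constraint 2: a5 + a3 = 12, and the others follow.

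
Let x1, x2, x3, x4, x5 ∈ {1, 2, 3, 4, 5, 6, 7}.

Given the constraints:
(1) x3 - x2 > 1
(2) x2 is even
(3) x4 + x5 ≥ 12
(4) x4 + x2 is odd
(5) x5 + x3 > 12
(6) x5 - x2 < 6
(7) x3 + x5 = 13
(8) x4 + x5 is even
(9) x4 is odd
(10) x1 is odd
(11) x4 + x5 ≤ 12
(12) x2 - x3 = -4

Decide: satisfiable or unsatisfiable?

Take x1 = 1, x2 = 2, x3 = 6, x4 = 5, x5 = 7. Then constraint 1: x3 - x2 = 4; constraint 3: x4 + x5 = 12; constraint 5: x5 + x3 = 13, and every other listed constraint is also met.

Satisfiable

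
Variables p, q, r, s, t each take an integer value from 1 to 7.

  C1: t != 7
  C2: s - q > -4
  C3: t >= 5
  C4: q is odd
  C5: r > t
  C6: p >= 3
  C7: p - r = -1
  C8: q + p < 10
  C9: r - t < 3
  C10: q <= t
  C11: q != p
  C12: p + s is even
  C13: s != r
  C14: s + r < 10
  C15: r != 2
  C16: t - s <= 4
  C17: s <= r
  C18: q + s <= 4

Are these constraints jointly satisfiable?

One satisfying assignment is p = 5, q = 3, r = 6, s = 1, t = 5.
For the less obvious constraints — constraint 2: s - q = -2; constraint 7: p - r = -1; constraint 8: q + p = 8 — and the others hold by inspection.

Satisfiable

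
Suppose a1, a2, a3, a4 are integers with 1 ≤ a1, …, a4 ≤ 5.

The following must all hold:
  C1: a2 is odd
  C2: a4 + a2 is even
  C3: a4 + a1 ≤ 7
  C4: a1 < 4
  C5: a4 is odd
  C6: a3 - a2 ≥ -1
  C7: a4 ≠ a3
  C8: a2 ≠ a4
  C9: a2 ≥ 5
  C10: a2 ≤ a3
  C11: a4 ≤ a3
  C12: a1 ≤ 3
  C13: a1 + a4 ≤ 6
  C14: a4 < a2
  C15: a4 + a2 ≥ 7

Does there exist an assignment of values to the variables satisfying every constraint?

Satisfiable

The assignment a1 = 3, a2 = 5, a3 = 5, a4 = 3 works:
  constraint 3 holds since a4 + a1 = 6.
  constraint 6 holds since a3 - a2 = 0.
  constraint 13 holds since a1 + a4 = 6.
The rest check out directly.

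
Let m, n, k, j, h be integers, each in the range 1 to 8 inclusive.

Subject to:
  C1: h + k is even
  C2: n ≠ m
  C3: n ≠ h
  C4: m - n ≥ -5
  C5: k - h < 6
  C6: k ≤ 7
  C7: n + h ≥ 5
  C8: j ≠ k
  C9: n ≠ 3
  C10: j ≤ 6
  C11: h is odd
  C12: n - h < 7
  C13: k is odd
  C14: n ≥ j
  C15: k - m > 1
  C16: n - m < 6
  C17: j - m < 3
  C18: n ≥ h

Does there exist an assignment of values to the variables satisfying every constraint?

Satisfiable

Try m = 1, n = 6, k = 5, j = 1, h = 1.
Check constraint 4: m - n = -5; constraint 5: k - h = 4; constraint 7: n + h = 7. The remaining constraints are straightforward to verify.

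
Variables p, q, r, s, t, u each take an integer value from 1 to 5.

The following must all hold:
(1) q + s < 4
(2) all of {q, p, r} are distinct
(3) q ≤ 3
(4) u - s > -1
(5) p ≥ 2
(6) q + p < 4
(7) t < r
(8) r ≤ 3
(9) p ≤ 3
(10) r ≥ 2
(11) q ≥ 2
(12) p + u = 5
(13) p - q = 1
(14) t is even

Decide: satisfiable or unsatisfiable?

Unsatisfiable

Constraints 3, 5, 8, 9, 10, and 11 confine each of q, p, r to the 2 values {2, 3}.
Constraint 2 requires all 3 of them to be distinct, but only 2 values are available — impossible by the pigeonhole principle.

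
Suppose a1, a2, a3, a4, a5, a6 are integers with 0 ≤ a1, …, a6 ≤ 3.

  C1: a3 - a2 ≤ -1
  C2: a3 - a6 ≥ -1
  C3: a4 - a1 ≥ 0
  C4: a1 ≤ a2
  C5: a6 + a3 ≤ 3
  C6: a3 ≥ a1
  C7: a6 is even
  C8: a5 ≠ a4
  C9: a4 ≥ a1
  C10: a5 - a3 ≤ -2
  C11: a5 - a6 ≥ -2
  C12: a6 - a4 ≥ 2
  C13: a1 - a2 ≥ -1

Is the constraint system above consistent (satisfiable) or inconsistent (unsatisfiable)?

Constraints 1, 3, 10, 11, 12, and 13 give a1 − a2 ≥ -1, a2 − a3 ≥ 1, a3 − a5 ≥ 2, a5 − a6 ≥ -2, a6 − a4 ≥ 2, a4 − a1 ≥ 0.
Adding all 6 inequalities: the left sides telescope to 0, and the right sides sum to (-1) + 1 + 2 + (-2) + 2 + 0 = 2. So 0 ≥ 2, which is false.

Unsatisfiable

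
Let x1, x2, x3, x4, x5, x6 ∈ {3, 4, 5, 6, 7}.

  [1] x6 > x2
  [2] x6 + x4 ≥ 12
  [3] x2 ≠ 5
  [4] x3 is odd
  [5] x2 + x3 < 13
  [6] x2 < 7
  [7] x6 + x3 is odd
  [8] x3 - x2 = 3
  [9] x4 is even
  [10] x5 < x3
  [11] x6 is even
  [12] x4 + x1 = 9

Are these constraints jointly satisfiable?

Satisfiable

Setting (x1, x2, x3, x4, x5, x6) = (3, 4, 7, 6, 3, 6) satisfies everything: constraint 2: x6 + x4 = 12; constraint 5: x2 + x3 = 11, and the others follow.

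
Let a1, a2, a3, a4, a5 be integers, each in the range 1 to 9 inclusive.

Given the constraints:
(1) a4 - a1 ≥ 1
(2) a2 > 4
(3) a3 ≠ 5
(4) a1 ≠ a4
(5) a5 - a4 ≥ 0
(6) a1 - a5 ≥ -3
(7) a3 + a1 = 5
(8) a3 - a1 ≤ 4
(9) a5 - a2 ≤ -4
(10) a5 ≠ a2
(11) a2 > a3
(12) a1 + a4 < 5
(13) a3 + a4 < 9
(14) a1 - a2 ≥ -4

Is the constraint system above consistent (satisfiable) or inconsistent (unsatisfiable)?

Constraints 1, 5, 9, and 14 give a5 − a4 ≥ 0, a4 − a1 ≥ 1, a1 − a2 ≥ -4, a2 − a5 ≥ 4.
Adding all 4 inequalities: the left sides telescope to 0, and the right sides sum to 0 + 1 + (-4) + 4 = 1. So 0 ≥ 1, which is false.

Unsatisfiable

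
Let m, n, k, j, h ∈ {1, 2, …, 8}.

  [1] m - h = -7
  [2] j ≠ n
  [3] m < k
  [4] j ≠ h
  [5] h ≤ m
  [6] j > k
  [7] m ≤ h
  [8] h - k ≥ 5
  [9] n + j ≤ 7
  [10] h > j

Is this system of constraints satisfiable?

Constraints 3, 5, 6, and 10 give h ≤ m, m < k, k < j, j < h. Chaining: h ≤ m < k < j < h, which forces h < h — impossible.

Unsatisfiable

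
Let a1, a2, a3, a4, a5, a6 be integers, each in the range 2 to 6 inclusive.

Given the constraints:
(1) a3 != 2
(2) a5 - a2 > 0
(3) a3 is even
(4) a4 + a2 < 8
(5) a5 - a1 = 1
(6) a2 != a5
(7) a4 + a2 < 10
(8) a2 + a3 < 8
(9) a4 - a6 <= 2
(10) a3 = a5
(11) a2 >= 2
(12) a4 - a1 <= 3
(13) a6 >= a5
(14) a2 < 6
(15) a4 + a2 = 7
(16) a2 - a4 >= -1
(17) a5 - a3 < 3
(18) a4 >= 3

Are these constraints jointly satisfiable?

Satisfiable

The assignment a1 = 3, a2 = 3, a3 = 4, a4 = 4, a5 = 4, a6 = 5 works:
  constraint 2 holds since a5 - a2 = 1.
  constraint 4 holds since a4 + a2 = 7.
The rest check out directly.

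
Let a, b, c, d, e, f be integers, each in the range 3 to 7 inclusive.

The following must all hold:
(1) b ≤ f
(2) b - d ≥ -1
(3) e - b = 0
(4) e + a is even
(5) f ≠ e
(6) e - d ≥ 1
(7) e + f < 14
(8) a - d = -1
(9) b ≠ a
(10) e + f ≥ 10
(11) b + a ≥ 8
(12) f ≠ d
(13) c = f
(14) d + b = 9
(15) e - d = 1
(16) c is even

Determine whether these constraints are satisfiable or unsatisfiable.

One satisfying assignment is a = 3, b = 5, c = 6, d = 4, e = 5, f = 6.
For the less obvious constraints — constraint 2: b - d = 1; constraint 3: e - b = 0 — and the others hold by inspection.

Satisfiable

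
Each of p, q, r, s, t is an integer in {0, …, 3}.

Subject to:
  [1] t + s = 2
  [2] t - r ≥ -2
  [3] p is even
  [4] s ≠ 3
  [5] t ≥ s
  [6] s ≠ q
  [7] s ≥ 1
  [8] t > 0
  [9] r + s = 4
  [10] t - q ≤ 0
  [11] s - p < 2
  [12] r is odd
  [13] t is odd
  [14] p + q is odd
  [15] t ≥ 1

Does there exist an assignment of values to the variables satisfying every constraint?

Satisfiable

Setting (p, q, r, s, t) = (2, 3, 3, 1, 1) satisfies everything: constraint 1: t + s = 2; constraint 2: t - r = -2; constraint 9: r + s = 4, and the others follow.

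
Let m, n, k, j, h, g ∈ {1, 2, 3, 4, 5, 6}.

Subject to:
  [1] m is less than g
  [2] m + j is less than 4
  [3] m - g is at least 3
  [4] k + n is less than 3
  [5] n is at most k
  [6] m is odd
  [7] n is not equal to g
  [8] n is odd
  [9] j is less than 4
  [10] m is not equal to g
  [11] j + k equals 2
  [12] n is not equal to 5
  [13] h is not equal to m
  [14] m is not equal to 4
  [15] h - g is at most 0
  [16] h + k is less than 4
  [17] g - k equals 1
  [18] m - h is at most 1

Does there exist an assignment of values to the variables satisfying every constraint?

Constraints 3, 15, and 18 give m − g ≥ 3, g − h ≥ 0, h − m ≥ -1.
Adding all 3 inequalities: the left sides telescope to 0, and the right sides sum to 3 + 0 + (-1) = 2. So 0 ≥ 2, which is false.

Unsatisfiable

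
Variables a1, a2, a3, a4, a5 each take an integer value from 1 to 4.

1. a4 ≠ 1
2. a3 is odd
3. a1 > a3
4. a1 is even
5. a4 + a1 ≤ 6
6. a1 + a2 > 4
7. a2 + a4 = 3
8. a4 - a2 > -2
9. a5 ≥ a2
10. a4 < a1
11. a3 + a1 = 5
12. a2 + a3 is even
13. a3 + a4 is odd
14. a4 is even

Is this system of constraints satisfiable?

The assignment a1 = 4, a2 = 1, a3 = 1, a4 = 2, a5 = 2 works:
  constraint 5 holds since a4 + a1 = 6.
  constraint 6 holds since a1 + a2 = 5.
  constraint 7 holds since a2 + a4 = 3.
The rest check out directly.

Satisfiable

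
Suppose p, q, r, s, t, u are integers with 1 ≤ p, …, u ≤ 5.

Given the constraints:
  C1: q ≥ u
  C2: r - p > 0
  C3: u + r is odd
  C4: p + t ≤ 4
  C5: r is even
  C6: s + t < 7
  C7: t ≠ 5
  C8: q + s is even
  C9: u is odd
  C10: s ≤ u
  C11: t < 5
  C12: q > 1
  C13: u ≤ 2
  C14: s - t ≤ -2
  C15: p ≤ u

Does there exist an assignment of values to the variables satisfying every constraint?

Setting (p, q, r, s, t, u) = (1, 3, 2, 1, 3, 1) satisfies everything: constraint 2: r - p = 1; constraint 4: p + t = 4, and the others follow.

Satisfiable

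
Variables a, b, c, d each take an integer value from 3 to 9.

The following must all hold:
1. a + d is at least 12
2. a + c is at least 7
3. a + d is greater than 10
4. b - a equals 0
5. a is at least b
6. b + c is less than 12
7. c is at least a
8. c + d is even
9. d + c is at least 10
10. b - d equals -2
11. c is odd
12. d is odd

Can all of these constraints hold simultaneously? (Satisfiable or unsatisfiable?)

Try a = 5, b = 5, c = 5, d = 7.
Check constraint 1: a + d = 12; constraint 2: a + c = 10. The remaining constraints are straightforward to verify.

Satisfiable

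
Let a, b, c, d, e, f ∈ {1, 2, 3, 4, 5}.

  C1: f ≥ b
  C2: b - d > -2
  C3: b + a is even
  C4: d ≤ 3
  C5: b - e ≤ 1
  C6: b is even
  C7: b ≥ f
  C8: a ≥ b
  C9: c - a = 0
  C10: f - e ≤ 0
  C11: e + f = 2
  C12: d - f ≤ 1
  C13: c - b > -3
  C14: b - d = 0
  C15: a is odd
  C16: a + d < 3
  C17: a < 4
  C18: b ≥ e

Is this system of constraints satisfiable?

Constraint 6 makes b even and constraint 15 makes a odd, so b + a must be odd. Constraint 3 says b + a is even — contradiction.

Unsatisfiable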